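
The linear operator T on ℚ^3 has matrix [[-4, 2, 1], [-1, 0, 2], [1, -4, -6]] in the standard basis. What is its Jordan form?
J = [[-4, 0, 0], [0, -3, 1], [0, 0, -3]]

The characteristic polynomial is det(xI - A) = (x + 3)^2(x + 4), so the eigenvalues are -4 (algebraic multiplicity 1), -3 (algebraic multiplicity 2).

For λ = -4: algebraic multiplicity 1 gives one 1×1 block.

For λ = -3: rank(A + 3I) = 2, rank((A + 3I)^2) = 1. The eigenspace has dimension 3 - 2 = 1, so there is 1 Jordan block; the rank sequence gives block sizes [2].

Assembling the blocks gives the Jordan form J above.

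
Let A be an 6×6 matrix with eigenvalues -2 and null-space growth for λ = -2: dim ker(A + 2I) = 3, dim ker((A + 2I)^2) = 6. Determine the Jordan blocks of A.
Jordan blocks: (-2, 2), (-2, 2), (-2, 2)

λ = -2: successive nullity increments [3, 3] count blocks of size ≥ k; block sizes are [2, 2, 2].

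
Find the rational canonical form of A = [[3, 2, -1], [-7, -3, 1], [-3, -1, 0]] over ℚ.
R = [[0, 0, -1], [1, 0, -3], [0, 1, 0]]

The invariant factors of A (the non-unit diagonal entries of the Smith normal form of xI - A over ℚ[x]) are x^3 + 3x + 1, each dividing the next. The characteristic polynomial is their product, x^3 + 3x + 1.

The rational canonical form is the block-diagonal matrix of companion matrices C(f_i):
R = [[0, 0, -1], [1, 0, -3], [0, 1, 0]].

Note the characteristic polynomial does not split into linear factors over ℚ, so A has no Jordan form over ℚ; the rational canonical form exists over any field.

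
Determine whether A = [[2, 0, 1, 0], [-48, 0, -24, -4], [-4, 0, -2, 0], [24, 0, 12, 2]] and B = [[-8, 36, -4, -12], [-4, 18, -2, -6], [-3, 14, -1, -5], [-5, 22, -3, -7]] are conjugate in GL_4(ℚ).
Two matrices over a field are similar if and only if they have the same invariant factors.

Both A and B have characteristic polynomial x^3(x - 2) and minimal polynomial x^2(x - 2). Computing further, both have invariant factors x, x^2(x - 2). Hence A and B are similar.

Yes.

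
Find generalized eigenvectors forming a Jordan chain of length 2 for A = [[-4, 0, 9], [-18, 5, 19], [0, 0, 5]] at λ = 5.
v_1 = [[1, 0, 1]]^T, v_2 = [[0, 1, 0]]^T

We seek v_1 ∈ ker((A - 5I)^2) \ ker(A - 5I), then set v_{i+1} = (A - 5I) v_i.

One such chain is v_1 = [[1, 0, 1]]^T, v_2 = [[0, 1, 0]]^T. Check: (A - 5I) v_2 = [[0, 0, 0]]^T = 0.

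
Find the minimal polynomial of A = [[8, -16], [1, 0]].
The characteristic polynomial factors as (x - 4)^2. The minimal polynomial is ∏(x - λ)^{k_λ} where k_λ is the size of the largest Jordan block at λ.

For λ = 4: rank(A - 4I) = 1, and the largest Jordan block has size 2 (the smallest k with rank((A - 4I)^k) = rank((A - 4I)^(k+1))).

So m_A(x) = (x - 4)^2.

m_A(x) = (x - 4)^2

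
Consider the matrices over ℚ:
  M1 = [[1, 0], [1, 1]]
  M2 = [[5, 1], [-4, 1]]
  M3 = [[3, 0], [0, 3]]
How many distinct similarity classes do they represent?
Characteristic polynomials: χ_{M1} = (x - 1)^2, χ_{M2} = (x - 3)^2, χ_{M3} = (x - 3)^2.

{M1}: invariant factors (x - 1)^2.

{M2}: invariant factors (x - 3)^2.

{M3}: invariant factors x - 3, x - 3.

Matrices are similar if and only if their invariant-factor lists agree; the partition into similarity classes is {M1}, {M2}, {M3}.

3 classes: {M1}, {M2}, {M3}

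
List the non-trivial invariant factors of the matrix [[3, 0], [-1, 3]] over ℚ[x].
(x - 3)^2

The Jordan structure of A has elementary divisors (x - 3)^2. Arranging the block sizes at each eigenvalue in decreasing order and taking row products gives the invariant factors.

Invariant factors (smallest first, each dividing the next): (x - 3)^2.

Check: the last factor (x - 3)^2 is the minimal polynomial, and the product (x - 3)^2 is the characteristic polynomial.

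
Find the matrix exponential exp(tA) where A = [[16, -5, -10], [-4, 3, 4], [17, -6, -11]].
e^{tA} = [[(3*e^{5*t} - 2)*e^{t}, -e^{6*t} + e^{t}, 2*(1 - e^{5*t})*e^{t}], [-4*t*e^{t}, (2*t + 1)*e^{t}, 4*t*e^{t}], [(2*t + 3*e^{5*t} - 3)*e^{t}, (-t - e^{5*t} + 1)*e^{t}, (-2*t - 2*e^{5*t} + 3)*e^{t}]]

A has Jordan form J = [[1, 1, 0], [0, 1, 0], [0, 0, 6]] with A = PJP^{-1}, so e^{tA} = P e^{tJ} P^{-1}.

For a Jordan block J_k(λ), e^{tJ_k(λ)} = e^{λt} · (I + tN + t^2 N^2/2! + ... + t^{k-1} N^{k-1}/(k-1)!) where N is the nilpotent superdiagonal part.

Assembling the blocks and conjugating back gives the entries of e^{tA} as shown above.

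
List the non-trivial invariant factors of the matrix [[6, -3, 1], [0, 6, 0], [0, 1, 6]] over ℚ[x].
(x - 6)^3

The Jordan structure of A has elementary divisors (x - 6)^3. Arranging the block sizes at each eigenvalue in decreasing order and taking row products gives the invariant factors.

Invariant factors (smallest first, each dividing the next): (x - 6)^3.

Check: the last factor (x - 6)^3 is the minimal polynomial, and the product (x - 6)^3 is the characteristic polynomial.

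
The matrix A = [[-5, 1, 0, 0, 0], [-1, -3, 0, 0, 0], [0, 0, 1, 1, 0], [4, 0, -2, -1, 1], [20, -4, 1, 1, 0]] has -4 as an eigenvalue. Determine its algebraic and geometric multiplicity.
algebraic multiplicity 2, geometric multiplicity 1

The characteristic polynomial is x^3(x + 4)^2, so the factor x + 4 appears with exponent 2: the algebraic multiplicity is 2.

rank(A + 4I) = 4, so the eigenspace has dimension 5 - 4 = 1: the geometric multiplicity is 1.

Since 1 < 2, A is not diagonalizable.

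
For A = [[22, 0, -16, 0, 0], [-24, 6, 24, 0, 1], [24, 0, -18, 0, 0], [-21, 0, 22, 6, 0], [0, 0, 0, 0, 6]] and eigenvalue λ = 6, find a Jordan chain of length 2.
v_1 = [[0, 0, 0, 0, 1]]^T, v_2 = [[0, 1, 0, 0, 0]]^T

We seek v_1 ∈ ker((A - 6I)^2) \ ker(A - 6I), then set v_{i+1} = (A - 6I) v_i.

One such chain is v_1 = [[0, 0, 0, 0, 1]]^T, v_2 = [[0, 1, 0, 0, 0]]^T. Check: (A - 6I) v_2 = [[0, 0, 0, 0, 0]]^T = 0.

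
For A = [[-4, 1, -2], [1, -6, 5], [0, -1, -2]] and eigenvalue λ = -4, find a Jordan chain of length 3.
We seek v_1 ∈ ker((A + 4I)^3) \ ker((A + 4I)^2), then set v_{i+1} = (A + 4I) v_i.

One such chain is v_1 = [[1, 1, 0]]^T, v_2 = [[1, -1, -1]]^T, v_3 = [[1, -2, -1]]^T. Check: (A + 4I) v_3 = [[0, 0, 0]]^T = 0.

v_1 = [[1, 1, 0]]^T, v_2 = [[1, -1, -1]]^T, v_3 = [[1, -2, -1]]^T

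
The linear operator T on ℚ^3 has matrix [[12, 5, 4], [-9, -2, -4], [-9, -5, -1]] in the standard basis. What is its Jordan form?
The characteristic polynomial is det(xI - A) = (x - 3)^3, so the eigenvalues are 3 (algebraic multiplicity 3).

For λ = 3: rank(A - 3I) = 1, rank((A - 3I)^2) = 0. The eigenspace has dimension 3 - 1 = 2, so there are 2 Jordan blocks; the rank sequence gives block sizes [2, 1].

Assembling the blocks gives the Jordan form J above.

J = [[3, 1, 0], [0, 3, 0], [0, 0, 3]]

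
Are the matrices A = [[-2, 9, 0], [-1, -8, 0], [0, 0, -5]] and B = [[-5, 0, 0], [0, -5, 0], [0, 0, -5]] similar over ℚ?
Both have characteristic polynomial (x + 5)^3, but the minimal polynomial of A is (x + 5)^2 while the minimal polynomial of B is x + 5. The minimal polynomial is a similarity invariant, so A and B are not similar.

No.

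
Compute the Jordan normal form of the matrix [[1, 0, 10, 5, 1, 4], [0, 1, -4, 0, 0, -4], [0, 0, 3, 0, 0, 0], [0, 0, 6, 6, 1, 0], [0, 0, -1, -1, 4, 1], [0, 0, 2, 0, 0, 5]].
J = [[1, 0, 0, 0, 0, 0], [0, 1, 0, 0, 0, 0], [0, 0, 3, 0, 0, 0], [0, 0, 0, 5, 1, 0], [0, 0, 0, 0, 5, 1], [0, 0, 0, 0, 0, 5]]

The characteristic polynomial is det(xI - A) = (x - 5)^3(x - 3)(x - 1)^2, so the eigenvalues are 1 (algebraic multiplicity 2), 3 (algebraic multiplicity 1), 5 (algebraic multiplicity 3).

For λ = 1: rank(A - I) = 4. The eigenspace has dimension 6 - 4 = 2, so there are 2 Jordan blocks; the rank sequence gives block sizes [1, 1].

For λ = 3: algebraic multiplicity 1 gives one 1×1 block.

For λ = 5: rank(A - 5I) = 5, rank((A - 5I)^2) = 4, rank((A - 5I)^3) = 3. The eigenspace has dimension 6 - 5 = 1, so there is 1 Jordan block; the rank sequence gives block sizes [3].

Assembling the blocks gives the Jordan form J above.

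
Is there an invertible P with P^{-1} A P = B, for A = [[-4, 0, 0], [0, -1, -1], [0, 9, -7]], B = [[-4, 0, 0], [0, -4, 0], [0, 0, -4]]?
No.

Both have characteristic polynomial (x + 4)^3, but the minimal polynomial of A is (x + 4)^2 while the minimal polynomial of B is x + 4. The minimal polynomial is a similarity invariant, so A and B are not similar.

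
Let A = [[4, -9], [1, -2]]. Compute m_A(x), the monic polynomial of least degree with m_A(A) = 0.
m_A(x) = (x - 1)^2

The characteristic polynomial factors as (x - 1)^2. The minimal polynomial is ∏(x - λ)^{k_λ} where k_λ is the size of the largest Jordan block at λ.

For λ = 1: rank(A - I) = 1, and the largest Jordan block has size 2 (the smallest k with rank((A - I)^k) = rank((A - I)^(k+1))).

So m_A(x) = (x - 1)^2.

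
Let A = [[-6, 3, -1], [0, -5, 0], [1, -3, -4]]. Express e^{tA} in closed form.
e^{tA} = [[(1 - t)*e^{-5*t}, 3*t*e^{-5*t}, -t*e^{-5*t}], [0, e^{-5*t}, 0], [t*e^{-5*t}, -3*t*e^{-5*t}, (t + 1)*e^{-5*t}]]

A has Jordan form J = [[-5, 1, 0], [0, -5, 0], [0, 0, -5]] with A = PJP^{-1}, so e^{tA} = P e^{tJ} P^{-1}.

For a Jordan block J_k(λ), e^{tJ_k(λ)} = e^{λt} · (I + tN + t^2 N^2/2! + ... + t^{k-1} N^{k-1}/(k-1)!) where N is the nilpotent superdiagonal part.

Assembling the blocks and conjugating back gives the entries of e^{tA} as shown above.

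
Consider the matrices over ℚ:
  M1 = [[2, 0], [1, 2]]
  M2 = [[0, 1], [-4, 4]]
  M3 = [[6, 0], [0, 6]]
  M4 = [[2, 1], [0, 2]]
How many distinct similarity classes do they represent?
2 classes: {M1, M2, M4}, {M3}

Characteristic polynomials: χ_{M1} = (x - 2)^2, χ_{M2} = (x - 2)^2, χ_{M3} = (x - 6)^2, χ_{M4} = (x - 2)^2.

{M1, M2, M4}: invariant factors (x - 2)^2.

{M3}: invariant factors x - 6, x - 6.

Matrices are similar if and only if their invariant-factor lists agree; the partition into similarity classes is {M1, M2, M4}, {M3}.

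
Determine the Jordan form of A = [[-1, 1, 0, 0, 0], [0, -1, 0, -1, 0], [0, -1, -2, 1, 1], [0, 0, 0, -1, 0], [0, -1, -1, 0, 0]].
J = [[-1, 1, 0, 0, 0], [0, -1, 1, 0, 0], [0, 0, -1, 0, 0], [0, 0, 0, -1, 1], [0, 0, 0, 0, -1]]

The characteristic polynomial is det(xI - A) = (x + 1)^5, so the eigenvalues are -1 (algebraic multiplicity 5).

For λ = -1: rank(A + I) = 3, rank((A + I)^2) = 1, rank((A + I)^3) = 0. The eigenspace has dimension 5 - 3 = 2, so there are 2 Jordan blocks; the rank sequence gives block sizes [3, 2].

Assembling the blocks gives the Jordan form J above.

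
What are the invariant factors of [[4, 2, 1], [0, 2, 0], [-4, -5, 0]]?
The Jordan structure of A has elementary divisors (x - 2)^3. Arranging the block sizes at each eigenvalue in decreasing order and taking row products gives the invariant factors.

Invariant factors (smallest first, each dividing the next): (x - 2)^3.

Check: the last factor (x - 2)^3 is the minimal polynomial, and the product (x - 2)^3 is the characteristic polynomial.

(x - 2)^3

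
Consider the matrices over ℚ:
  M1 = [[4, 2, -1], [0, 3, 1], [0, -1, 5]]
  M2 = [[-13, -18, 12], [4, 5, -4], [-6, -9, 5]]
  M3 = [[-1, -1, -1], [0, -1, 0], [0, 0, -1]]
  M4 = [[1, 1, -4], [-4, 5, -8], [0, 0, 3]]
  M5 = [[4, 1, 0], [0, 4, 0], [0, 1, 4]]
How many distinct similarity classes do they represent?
4 classes: {M1}, {M2, M3}, {M4}, {M5}

Characteristic polynomials: χ_{M1} = (x - 4)^3, χ_{M2} = (x + 1)^3, χ_{M3} = (x + 1)^3, χ_{M4} = (x - 3)^3, χ_{M5} = (x - 4)^3.

{M1}: invariant factors (x - 4)^3.

{M2, M3}: invariant factors x + 1, (x + 1)^2.

{M4}: invariant factors x - 3, (x - 3)^2.

{M5}: invariant factors x - 4, (x - 4)^2.

Matrices are similar if and only if their invariant-factor lists agree; the partition into similarity classes is {M1}, {M2, M3}, {M4}, {M5}.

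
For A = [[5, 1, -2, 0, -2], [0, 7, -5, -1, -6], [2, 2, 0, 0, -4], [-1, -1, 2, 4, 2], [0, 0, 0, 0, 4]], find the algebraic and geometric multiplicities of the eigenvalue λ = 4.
The characteristic polynomial is (x - 4)^5, so the factor x - 4 appears with exponent 5: the algebraic multiplicity is 5.

rank(A - 4I) = 2, so the eigenspace has dimension 5 - 2 = 3: the geometric multiplicity is 3.

Since 3 < 5, A is not diagonalizable.

algebraic multiplicity 5, geometric multiplicity 3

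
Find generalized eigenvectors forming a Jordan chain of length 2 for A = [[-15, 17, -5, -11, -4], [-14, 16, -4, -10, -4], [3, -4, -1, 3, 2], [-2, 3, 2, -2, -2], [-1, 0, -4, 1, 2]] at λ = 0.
v_1 = [[1, 1, -1, 0, -1]]^T, v_2 = [[11, 10, -2, 1, 1]]^T

We seek v_1 ∈ ker(A^2) \ ker(A), then set v_{i+1} = A v_i.

One such chain is v_1 = [[1, 1, -1, 0, -1]]^T, v_2 = [[11, 10, -2, 1, 1]]^T. Check: A v_2 = [[0, 0, 0, 0, 0]]^T = 0.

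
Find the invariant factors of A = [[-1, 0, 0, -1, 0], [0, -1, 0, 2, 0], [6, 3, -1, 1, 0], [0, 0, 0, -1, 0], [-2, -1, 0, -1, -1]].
The Jordan structure of A has elementary divisors (x + 1)^2, (x + 1)^2, (x + 1). Arranging the block sizes at each eigenvalue in decreasing order and taking row products gives the invariant factors.

Invariant factors (smallest first, each dividing the next): x + 1, (x + 1)^2, (x + 1)^2.

Check: the last factor (x + 1)^2 is the minimal polynomial, and the product (x + 1)^5 is the characteristic polynomial.

x + 1, (x + 1)^2, (x + 1)^2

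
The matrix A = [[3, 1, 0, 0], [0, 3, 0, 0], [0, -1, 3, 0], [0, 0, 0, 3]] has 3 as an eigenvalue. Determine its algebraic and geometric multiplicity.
algebraic multiplicity 4, geometric multiplicity 3

The characteristic polynomial is (x - 3)^4, so the factor x - 3 appears with exponent 4: the algebraic multiplicity is 4.

rank(A - 3I) = 1, so the eigenspace has dimension 4 - 1 = 3: the geometric multiplicity is 3.

Since 3 < 4, A is not diagonalizable.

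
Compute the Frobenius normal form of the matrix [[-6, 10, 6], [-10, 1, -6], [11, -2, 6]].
The invariant factors of A (the non-unit diagonal entries of the Smith normal form of xI - A over ℚ[x]) are (x - 5)(x^2 + 4x + 6), each dividing the next. The characteristic polynomial is their product, (x - 5)(x^2 + 4x + 6).

The rational canonical form is the block-diagonal matrix of companion matrices C(f_i):
R = [[0, 0, 30], [1, 0, 14], [0, 1, 1]].

Note the characteristic polynomial does not split into linear factors over ℚ, so A has no Jordan form over ℚ; the rational canonical form exists over any field.

R = [[0, 0, 30], [1, 0, 14], [0, 1, 1]]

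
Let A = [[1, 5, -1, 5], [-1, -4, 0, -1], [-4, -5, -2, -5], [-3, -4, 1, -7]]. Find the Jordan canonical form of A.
The characteristic polynomial is det(xI - A) = (x + 3)^4, so the eigenvalues are -3 (algebraic multiplicity 4).

For λ = -3: rank(A + 3I) = 2, rank((A + 3I)^2) = 0. The eigenspace has dimension 4 - 2 = 2, so there are 2 Jordan blocks; the rank sequence gives block sizes [2, 2].

Assembling the blocks gives the Jordan form J above.

J = [[-3, 1, 0, 0], [0, -3, 0, 0], [0, 0, -3, 1], [0, 0, 0, -3]]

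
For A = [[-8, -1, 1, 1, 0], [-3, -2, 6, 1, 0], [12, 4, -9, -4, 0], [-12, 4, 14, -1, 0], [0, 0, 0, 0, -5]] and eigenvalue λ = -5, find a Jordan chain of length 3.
We seek v_1 ∈ ker((A + 5I)^3) \ ker((A + 5I)^2), then set v_{i+1} = (A + 5I) v_i.

One such chain is v_1 = [[0, -1, 1, -2, 0]]^T, v_2 = [[0, 1, 0, 2, 0]]^T, v_3 = [[1, 5, -4, 12, 0]]^T. Check: (A + 5I) v_3 = [[0, 0, 0, 0, 0]]^T = 0.

v_1 = [[0, -1, 1, -2, 0]]^T, v_2 = [[0, 1, 0, 2, 0]]^T, v_3 = [[1, 5, -4, 12, 0]]^T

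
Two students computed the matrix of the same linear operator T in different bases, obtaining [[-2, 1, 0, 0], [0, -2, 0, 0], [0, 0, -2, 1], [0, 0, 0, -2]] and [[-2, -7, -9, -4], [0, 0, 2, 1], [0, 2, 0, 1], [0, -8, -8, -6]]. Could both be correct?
Yes.

Two matrices over a field are similar if and only if they have the same invariant factors.

Both A and B have characteristic polynomial (x + 2)^4 and minimal polynomial (x + 2)^2. Computing further, both have invariant factors (x + 2)^2, (x + 2)^2. Hence A and B are similar.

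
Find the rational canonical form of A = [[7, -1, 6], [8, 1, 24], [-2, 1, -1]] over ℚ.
The invariant factors of A (the non-unit diagonal entries of the Smith normal form of xI - A over ℚ[x]) are x - 5, (x - 5)(x + 3), each dividing the next. The characteristic polynomial is their product, (x - 5)^2(x + 3).

The rational canonical form is the block-diagonal matrix of companion matrices C(f_i):
R = [[5, 0, 0], [0, 0, 15], [0, 1, 2]].

R = [[5, 0, 0], [0, 0, 15], [0, 1, 2]]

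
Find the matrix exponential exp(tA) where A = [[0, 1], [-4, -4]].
e^{tA} = [[(2*t + 1)*e^{-2*t}, t*e^{-2*t}], [-4*t*e^{-2*t}, (1 - 2*t)*e^{-2*t}]]

A has Jordan form J = [[-2, 1], [0, -2]] with A = PJP^{-1}, so e^{tA} = P e^{tJ} P^{-1}.

For a Jordan block J_k(λ), e^{tJ_k(λ)} = e^{λt} · (I + tN + t^2 N^2/2! + ... + t^{k-1} N^{k-1}/(k-1)!) where N is the nilpotent superdiagonal part.

Assembling the blocks and conjugating back gives the entries of e^{tA} as shown above.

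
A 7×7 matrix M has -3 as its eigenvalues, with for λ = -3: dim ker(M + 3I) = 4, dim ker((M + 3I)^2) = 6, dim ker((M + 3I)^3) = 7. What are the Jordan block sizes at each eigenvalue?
Jordan blocks: (-3, 3), (-3, 2), (-3, 1), (-3, 1)

λ = -3: successive nullity increments [4, 2, 1] count blocks of size ≥ k; block sizes are [3, 2, 1, 1].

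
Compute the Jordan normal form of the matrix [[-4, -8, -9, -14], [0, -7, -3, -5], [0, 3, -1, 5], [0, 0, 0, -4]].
The characteristic polynomial is det(xI - A) = (x + 4)^4, so the eigenvalues are -4 (algebraic multiplicity 4).

For λ = -4: rank(A + 4I) = 2, rank((A + 4I)^2) = 1, rank((A + 4I)^3) = 0. The eigenspace has dimension 4 - 2 = 2, so there are 2 Jordan blocks; the rank sequence gives block sizes [3, 1].

Assembling the blocks gives the Jordan form J above.

J = [[-4, 1, 0, 0], [0, -4, 1, 0], [0, 0, -4, 0], [0, 0, 0, -4]]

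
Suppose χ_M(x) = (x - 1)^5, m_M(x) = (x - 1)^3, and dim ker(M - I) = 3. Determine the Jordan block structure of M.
λ = 1: algebraic multiplicity 5 (exponent in χ_M), largest block size 3 (exponent in m_M), 3 blocks (geometric multiplicity). These force block sizes [3, 1, 1].

Jordan blocks: (1, 3), (1, 1), (1, 1)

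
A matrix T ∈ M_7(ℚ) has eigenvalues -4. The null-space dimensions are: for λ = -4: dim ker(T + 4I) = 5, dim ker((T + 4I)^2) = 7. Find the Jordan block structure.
Jordan blocks: (-4, 2), (-4, 2), (-4, 1), (-4, 1), (-4, 1)

λ = -4: successive nullity increments [5, 2] count blocks of size ≥ k; block sizes are [2, 2, 1, 1, 1].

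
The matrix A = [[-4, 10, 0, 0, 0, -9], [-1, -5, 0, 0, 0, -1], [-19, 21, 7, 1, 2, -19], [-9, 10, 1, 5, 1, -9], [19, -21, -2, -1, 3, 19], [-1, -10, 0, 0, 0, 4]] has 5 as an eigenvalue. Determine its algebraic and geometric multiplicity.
The characteristic polynomial is (x - 5)^4(x + 5)^2, so the factor x - 5 appears with exponent 4: the algebraic multiplicity is 4.

rank(A - 5I) = 4, so the eigenspace has dimension 6 - 4 = 2: the geometric multiplicity is 2.

Since 2 < 4, A is not diagonalizable.

algebraic multiplicity 4, geometric multiplicity 2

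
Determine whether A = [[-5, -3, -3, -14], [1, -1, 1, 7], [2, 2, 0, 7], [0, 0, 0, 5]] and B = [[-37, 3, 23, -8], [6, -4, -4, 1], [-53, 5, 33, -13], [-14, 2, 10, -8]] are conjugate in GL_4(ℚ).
No.

trace(A) = -1 but trace(B) = -16. The trace is a similarity invariant, so A and B are not similar.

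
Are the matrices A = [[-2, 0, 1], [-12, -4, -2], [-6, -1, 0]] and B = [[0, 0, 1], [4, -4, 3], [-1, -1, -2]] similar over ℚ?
Yes.

Two matrices over a field are similar if and only if they have the same invariant factors.

Both A and B have characteristic polynomial (x + 2)^3 and minimal polynomial (x + 2)^3. Computing further, both have invariant factors (x + 2)^3. Hence A and B are similar.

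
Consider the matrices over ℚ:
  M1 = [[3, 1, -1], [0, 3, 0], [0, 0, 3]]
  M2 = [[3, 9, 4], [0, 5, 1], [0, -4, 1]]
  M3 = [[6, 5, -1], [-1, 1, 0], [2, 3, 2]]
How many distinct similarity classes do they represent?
2 classes: {M1}, {M2, M3}

Characteristic polynomials: χ_{M1} = (x - 3)^3, χ_{M2} = (x - 3)^3, χ_{M3} = (x - 3)^3.

{M1}: invariant factors x - 3, (x - 3)^2.

{M2, M3}: invariant factors (x - 3)^3.

Matrices are similar if and only if their invariant-factor lists agree; the partition into similarity classes is {M1}, {M2, M3}.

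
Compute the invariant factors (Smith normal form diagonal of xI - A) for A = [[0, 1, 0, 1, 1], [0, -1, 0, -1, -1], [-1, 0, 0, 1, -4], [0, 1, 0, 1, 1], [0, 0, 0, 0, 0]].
x, x^2, x^2

The Jordan structure of A has elementary divisors x^2, x^2, x. Arranging the block sizes at each eigenvalue in decreasing order and taking row products gives the invariant factors.

Invariant factors (smallest first, each dividing the next): x, x^2, x^2.

Check: the last factor x^2 is the minimal polynomial, and the product x^5 is the characteristic polynomial.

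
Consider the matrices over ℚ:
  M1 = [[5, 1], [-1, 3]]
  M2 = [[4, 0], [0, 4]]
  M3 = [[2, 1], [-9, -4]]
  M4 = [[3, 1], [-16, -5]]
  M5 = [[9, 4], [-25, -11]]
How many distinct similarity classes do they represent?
Characteristic polynomials: χ_{M1} = (x - 4)^2, χ_{M2} = (x - 4)^2, χ_{M3} = (x + 1)^2, χ_{M4} = (x + 1)^2, χ_{M5} = (x + 1)^2.

{M1}: invariant factors (x - 4)^2.

{M2}: invariant factors x - 4, x - 4.

{M3, M4, M5}: invariant factors (x + 1)^2.

Matrices are similar if and only if their invariant-factor lists agree; the partition into similarity classes is {M1}, {M2}, {M3, M4, M5}.

3 classes: {M1}, {M2}, {M3, M4, M5}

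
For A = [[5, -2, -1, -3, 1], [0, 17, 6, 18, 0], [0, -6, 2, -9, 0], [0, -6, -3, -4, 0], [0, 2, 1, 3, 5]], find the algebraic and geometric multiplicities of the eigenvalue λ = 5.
The characteristic polynomial is (x - 5)^5, so the factor x - 5 appears with exponent 5: the algebraic multiplicity is 5.

rank(A - 5I) = 2, so the eigenspace has dimension 5 - 2 = 3: the geometric multiplicity is 3.

Since 3 < 5, A is not diagonalizable.

algebraic multiplicity 5, geometric multiplicity 3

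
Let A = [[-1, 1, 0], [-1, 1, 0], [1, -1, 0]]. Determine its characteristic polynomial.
xI - A = [[x + 1, -1, 0], [1, x - 1, 0], [-1, 1, x]].

Expanding det(xI - A) along the first row:
det(xI - A) = + (x + 1)·det([[x - 1, 0], [1, x]]) - (-1)·det([[1, 0], [-1, x]]) + (0)·det([[1, x - 1], [-1, 1]]).

Evaluating gives χ_A(x) = x^3.

χ_A(x) = x^3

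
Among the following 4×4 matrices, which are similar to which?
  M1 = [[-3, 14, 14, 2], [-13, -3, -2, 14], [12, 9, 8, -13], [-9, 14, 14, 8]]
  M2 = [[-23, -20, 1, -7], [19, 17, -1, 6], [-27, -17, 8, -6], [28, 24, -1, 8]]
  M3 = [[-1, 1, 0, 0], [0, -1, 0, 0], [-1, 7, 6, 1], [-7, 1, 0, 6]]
1 class: {M1, M2, M3}

Characteristic polynomials: χ_{M1} = (x - 6)^2(x + 1)^2, χ_{M2} = (x - 6)^2(x + 1)^2, χ_{M3} = (x - 6)^2(x + 1)^2.

{M1, M2, M3}: invariant factors (x - 6)^2(x + 1)^2.

Matrices are similar if and only if their invariant-factor lists agree; the partition into similarity classes is {M1, M2, M3}.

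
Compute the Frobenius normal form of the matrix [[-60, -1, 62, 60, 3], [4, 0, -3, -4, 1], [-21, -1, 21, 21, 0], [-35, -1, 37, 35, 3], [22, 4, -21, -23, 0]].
The invariant factors of A (the non-unit diagonal entries of the Smith normal form of xI - A over ℚ[x]) are (x - 1)(x + 5)(x^3 + x - 5), each dividing the next. The characteristic polynomial is their product, (x - 1)(x + 5)(x^3 + x - 5).

The rational canonical form is the block-diagonal matrix of companion matrices C(f_i):
R = [[0, 0, 0, 0, -25], [1, 0, 0, 0, 25], [0, 1, 0, 0, 1], [0, 0, 1, 0, 4], [0, 0, 0, 1, -4]].

Note the characteristic polynomial does not split into linear factors over ℚ, so A has no Jordan form over ℚ; the rational canonical form exists over any field.

R = [[0, 0, 0, 0, -25], [1, 0, 0, 0, 25], [0, 1, 0, 0, 1], [0, 0, 1, 0, 4], [0, 0, 0, 1, -4]]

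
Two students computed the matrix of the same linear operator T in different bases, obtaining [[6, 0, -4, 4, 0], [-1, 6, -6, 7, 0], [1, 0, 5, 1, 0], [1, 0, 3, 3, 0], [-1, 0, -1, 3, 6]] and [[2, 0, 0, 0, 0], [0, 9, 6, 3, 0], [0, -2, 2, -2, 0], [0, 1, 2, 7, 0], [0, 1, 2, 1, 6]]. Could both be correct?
No.

Both have characteristic polynomial (x - 6)^4(x - 2), but the minimal polynomial of A is (x - 6)^3(x - 2) while the minimal polynomial of B is (x - 6)^2(x - 2). The minimal polynomial is a similarity invariant, so A and B are not similar.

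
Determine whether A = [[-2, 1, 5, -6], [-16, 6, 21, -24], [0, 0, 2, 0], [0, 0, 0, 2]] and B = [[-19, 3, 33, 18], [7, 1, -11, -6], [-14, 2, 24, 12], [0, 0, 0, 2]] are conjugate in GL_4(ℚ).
No.

Both have characteristic polynomial (x - 2)^4, but the minimal polynomial of A is (x - 2)^3 while the minimal polynomial of B is (x - 2)^2. The minimal polynomial is a similarity invariant, so A and B are not similar.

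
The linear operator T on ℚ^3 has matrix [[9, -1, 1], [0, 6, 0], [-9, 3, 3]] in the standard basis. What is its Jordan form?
The characteristic polynomial is det(xI - A) = (x - 6)^3, so the eigenvalues are 6 (algebraic multiplicity 3).

For λ = 6: rank(A - 6I) = 1, rank((A - 6I)^2) = 0. The eigenspace has dimension 3 - 1 = 2, so there are 2 Jordan blocks; the rank sequence gives block sizes [2, 1].

Assembling the blocks gives the Jordan form J above.

J = [[6, 1, 0], [0, 6, 0], [0, 0, 6]]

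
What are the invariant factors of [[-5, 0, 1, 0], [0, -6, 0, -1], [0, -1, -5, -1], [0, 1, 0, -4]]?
x + 5, (x + 5)^3

The Jordan structure of A has elementary divisors (x + 5)^3, (x + 5). Arranging the block sizes at each eigenvalue in decreasing order and taking row products gives the invariant factors.

Invariant factors (smallest first, each dividing the next): x + 5, (x + 5)^3.

Check: the last factor (x + 5)^3 is the minimal polynomial, and the product (x + 5)^4 is the characteristic polynomial.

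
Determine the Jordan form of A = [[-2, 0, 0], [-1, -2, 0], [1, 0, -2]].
J = [[-2, 1, 0], [0, -2, 0], [0, 0, -2]]

The characteristic polynomial is det(xI - A) = (x + 2)^3, so the eigenvalues are -2 (algebraic multiplicity 3).

For λ = -2: rank(A + 2I) = 1, rank((A + 2I)^2) = 0. The eigenspace has dimension 3 - 1 = 2, so there are 2 Jordan blocks; the rank sequence gives block sizes [2, 1].

Assembling the blocks gives the Jordan form J above.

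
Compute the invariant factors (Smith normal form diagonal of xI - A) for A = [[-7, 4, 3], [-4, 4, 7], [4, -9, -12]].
The Jordan structure of A has elementary divisors (x + 5)^3. Arranging the block sizes at each eigenvalue in decreasing order and taking row products gives the invariant factors.

Invariant factors (smallest first, each dividing the next): (x + 5)^3.

Check: the last factor (x + 5)^3 is the minimal polynomial, and the product (x + 5)^3 is the characteristic polynomial.

(x + 5)^3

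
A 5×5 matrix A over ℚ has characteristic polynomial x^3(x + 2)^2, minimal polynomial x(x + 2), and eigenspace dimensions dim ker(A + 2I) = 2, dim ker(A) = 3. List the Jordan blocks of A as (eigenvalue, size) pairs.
λ = -2: algebraic multiplicity 2 (exponent in χ_A), largest block size 1 (exponent in m_A), 2 blocks (geometric multiplicity). These force block sizes [1, 1].
λ = 0: algebraic multiplicity 3 (exponent in χ_A), largest block size 1 (exponent in m_A), 3 blocks (geometric multiplicity). These force block sizes [1, 1, 1].

Jordan blocks: (-2, 1), (-2, 1), (0, 1), (0, 1), (0, 1)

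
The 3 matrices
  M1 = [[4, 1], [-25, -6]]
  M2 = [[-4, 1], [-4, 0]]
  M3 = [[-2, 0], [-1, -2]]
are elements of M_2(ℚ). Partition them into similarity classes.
2 classes: {M1}, {M2, M3}

Characteristic polynomials: χ_{M1} = (x + 1)^2, χ_{M2} = (x + 2)^2, χ_{M3} = (x + 2)^2.

{M1}: invariant factors (x + 1)^2.

{M2, M3}: invariant factors (x + 2)^2.

Matrices are similar if and only if their invariant-factor lists agree; the partition into similarity classes is {M1}, {M2, M3}.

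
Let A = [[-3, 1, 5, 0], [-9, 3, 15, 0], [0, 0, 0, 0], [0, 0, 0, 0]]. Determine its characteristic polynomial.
χ_A(x) = x^4

xI - A = [[x + 3, -1, -5, 0], [9, x - 3, -15, 0], [0, 0, x, 0], [0, 0, 0, x]].

Expanding det(xI - A) along the first row:
det(xI - A) = + (x + 3)·det([[x - 3, -15, 0], [0, x, 0], [0, 0, x]]) - (-1)·det([[9, -15, 0], [0, x, 0], [0, 0, x]]) + (-5)·det([[9, x - 3, 0], [0, 0, 0], [0, 0, x]]) - (0)·det([[9, x - 3, -15], [0, 0, x], [0, 0, 0]]).

Evaluating gives χ_A(x) = x^4.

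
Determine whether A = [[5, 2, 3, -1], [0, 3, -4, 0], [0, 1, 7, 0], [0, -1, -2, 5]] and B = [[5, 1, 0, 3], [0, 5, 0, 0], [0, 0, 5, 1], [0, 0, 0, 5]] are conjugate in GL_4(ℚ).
Two matrices over a field are similar if and only if they have the same invariant factors.

Both A and B have characteristic polynomial (x - 5)^4 and minimal polynomial (x - 5)^2. Computing further, both have invariant factors (x - 5)^2, (x - 5)^2. Hence A and B are similar.

Yes.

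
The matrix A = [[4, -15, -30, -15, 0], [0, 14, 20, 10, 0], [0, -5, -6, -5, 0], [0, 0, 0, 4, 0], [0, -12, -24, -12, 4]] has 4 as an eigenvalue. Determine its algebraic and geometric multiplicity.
algebraic multiplicity 5, geometric multiplicity 4

The characteristic polynomial is (x - 4)^5, so the factor x - 4 appears with exponent 5: the algebraic multiplicity is 5.

rank(A - 4I) = 1, so the eigenspace has dimension 5 - 1 = 4: the geometric multiplicity is 4.

Since 4 < 5, A is not diagonalizable.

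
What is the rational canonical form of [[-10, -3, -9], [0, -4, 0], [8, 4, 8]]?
The invariant factors of A (the non-unit diagonal entries of the Smith normal form of xI - A over ℚ[x]) are x + 4, (x - 2)(x + 4), each dividing the next. The characteristic polynomial is their product, (x - 2)(x + 4)^2.

The rational canonical form is the block-diagonal matrix of companion matrices C(f_i):
R = [[-4, 0, 0], [0, 0, 8], [0, 1, -2]].

R = [[-4, 0, 0], [0, 0, 8], [0, 1, -2]]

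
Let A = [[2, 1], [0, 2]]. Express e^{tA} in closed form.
A has Jordan form J = [[2, 1], [0, 2]] with A = PJP^{-1}, so e^{tA} = P e^{tJ} P^{-1}.

For a Jordan block J_k(λ), e^{tJ_k(λ)} = e^{λt} · (I + tN + t^2 N^2/2! + ... + t^{k-1} N^{k-1}/(k-1)!) where N is the nilpotent superdiagonal part.

Assembling the blocks and conjugating back gives the entries of e^{tA} as shown above.

e^{tA} = [[e^{2*t}, t*e^{2*t}], [0, e^{2*t}]]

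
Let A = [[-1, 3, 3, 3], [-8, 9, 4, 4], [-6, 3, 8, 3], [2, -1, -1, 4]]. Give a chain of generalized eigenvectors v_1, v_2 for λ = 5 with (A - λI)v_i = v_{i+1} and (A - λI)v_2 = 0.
v_1 = [[-2, -3, -1, 1]]^T, v_2 = [[3, 4, 3, -1]]^T

We seek v_1 ∈ ker((A - 5I)^2) \ ker(A - 5I), then set v_{i+1} = (A - 5I) v_i.

One such chain is v_1 = [[-2, -3, -1, 1]]^T, v_2 = [[3, 4, 3, -1]]^T. Check: (A - 5I) v_2 = [[0, 0, 0, 0]]^T = 0.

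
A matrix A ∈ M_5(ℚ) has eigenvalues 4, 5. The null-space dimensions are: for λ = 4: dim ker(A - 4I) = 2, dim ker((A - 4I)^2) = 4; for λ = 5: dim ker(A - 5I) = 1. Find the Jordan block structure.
λ = 4: successive nullity increments [2, 2] count blocks of size ≥ k; block sizes are [2, 2].
λ = 5: successive nullity increments [1] count blocks of size ≥ k; block sizes are [1].

Jordan blocks: (4, 2), (4, 2), (5, 1)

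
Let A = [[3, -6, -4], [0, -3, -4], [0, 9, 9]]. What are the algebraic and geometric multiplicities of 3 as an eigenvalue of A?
algebraic multiplicity 3, geometric multiplicity 2

The characteristic polynomial is (x - 3)^3, so the factor x - 3 appears with exponent 3: the algebraic multiplicity is 3.

rank(A - 3I) = 1, so the eigenspace has dimension 3 - 1 = 2: the geometric multiplicity is 2.

Since 2 < 3, A is not diagonalizable.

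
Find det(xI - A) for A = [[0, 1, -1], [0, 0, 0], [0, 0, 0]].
xI - A = [[x, -1, 1], [0, x, 0], [0, 0, x]].

Expanding det(xI - A) along the first row:
det(xI - A) = + (x)·det([[x, 0], [0, x]]) - (-1)·det([[0, 0], [0, x]]) + (1)·det([[0, x], [0, 0]]).

Evaluating gives χ_A(x) = x^3.

χ_A(x) = x^3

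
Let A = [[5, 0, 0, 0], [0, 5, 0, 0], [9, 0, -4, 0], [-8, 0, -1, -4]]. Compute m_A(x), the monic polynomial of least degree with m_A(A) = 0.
m_A(x) = (x - 5)(x + 4)^2

The characteristic polynomial factors as (x - 5)^2(x + 4)^2. The minimal polynomial is ∏(x - λ)^{k_λ} where k_λ is the size of the largest Jordan block at λ.

For λ = -4: rank(A + 4I) = 3, and the largest Jordan block has size 2 (the smallest k with rank((A + 4I)^k) = rank((A + 4I)^(k+1))).
For λ = 5: rank(A - 5I) = 2, and the largest Jordan block has size 1 (the smallest k with rank((A - 5I)^k) = rank((A - 5I)^(k+1))).

So m_A(x) = (x - 5)(x + 4)^2.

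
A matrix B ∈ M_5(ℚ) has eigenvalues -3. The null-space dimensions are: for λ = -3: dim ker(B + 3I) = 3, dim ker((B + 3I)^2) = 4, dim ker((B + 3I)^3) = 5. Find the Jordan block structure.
λ = -3: successive nullity increments [3, 1, 1] count blocks of size ≥ k; block sizes are [3, 1, 1].

Jordan blocks: (-3, 3), (-3, 1), (-3, 1)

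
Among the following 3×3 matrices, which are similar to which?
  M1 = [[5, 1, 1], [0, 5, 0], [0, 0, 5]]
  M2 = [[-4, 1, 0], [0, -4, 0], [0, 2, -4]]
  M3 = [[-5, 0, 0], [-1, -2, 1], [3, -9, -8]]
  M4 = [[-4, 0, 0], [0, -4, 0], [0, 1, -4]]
Characteristic polynomials: χ_{M1} = (x - 5)^3, χ_{M2} = (x + 4)^3, χ_{M3} = (x + 5)^3, χ_{M4} = (x + 4)^3.

{M1}: invariant factors x - 5, (x - 5)^2.

{M2, M4}: invariant factors x + 4, (x + 4)^2.

{M3}: invariant factors x + 5, (x + 5)^2.

Matrices are similar if and only if their invariant-factor lists agree; the partition into similarity classes is {M1}, {M2, M4}, {M3}.

3 classes: {M1}, {M2, M4}, {M3}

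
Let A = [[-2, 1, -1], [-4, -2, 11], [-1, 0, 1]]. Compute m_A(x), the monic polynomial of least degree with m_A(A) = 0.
m_A(x) = (x + 1)^3

The characteristic polynomial factors as (x + 1)^3. The minimal polynomial is ∏(x - λ)^{k_λ} where k_λ is the size of the largest Jordan block at λ.

For λ = -1: rank(A + I) = 2, and the largest Jordan block has size 3 (the smallest k with rank((A + I)^k) = rank((A + I)^(k+1))).

So m_A(x) = (x + 1)^3.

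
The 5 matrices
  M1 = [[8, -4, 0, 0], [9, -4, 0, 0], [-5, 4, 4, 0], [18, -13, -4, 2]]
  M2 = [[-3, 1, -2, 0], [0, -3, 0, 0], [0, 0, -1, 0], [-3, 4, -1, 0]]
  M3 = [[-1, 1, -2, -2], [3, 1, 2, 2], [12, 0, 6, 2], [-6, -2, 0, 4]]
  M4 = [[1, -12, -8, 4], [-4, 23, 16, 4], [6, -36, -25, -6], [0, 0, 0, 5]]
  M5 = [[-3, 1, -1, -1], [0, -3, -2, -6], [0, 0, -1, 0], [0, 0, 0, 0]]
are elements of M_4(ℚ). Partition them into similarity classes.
4 classes: {M1}, {M2, M5}, {M3}, {M4}

Characteristic polynomials: χ_{M1} = (x - 4)(x - 2)^3, χ_{M2} = x(x + 1)(x + 3)^2, χ_{M3} = (x - 4)(x - 2)^3, χ_{M4} = (x - 5)(x - 1)(x + 1)^2, χ_{M5} = x(x + 1)(x + 3)^2.

{M1}: invariant factors (x - 4)(x - 2)^3.

{M2, M5}: invariant factors x(x + 1)(x + 3)^2.

{M3}: invariant factors x - 2, (x - 4)(x - 2)^2.

{M4}: invariant factors x + 1, (x - 5)(x - 1)(x + 1).

Matrices are similar if and only if their invariant-factor lists agree; the partition into similarity classes is {M1}, {M2, M5}, {M3}, {M4}.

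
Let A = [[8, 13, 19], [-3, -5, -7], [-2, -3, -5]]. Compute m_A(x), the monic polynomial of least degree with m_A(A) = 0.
m_A(x) = x(x + 1)^2

The characteristic polynomial factors as x(x + 1)^2. The minimal polynomial is ∏(x - λ)^{k_λ} where k_λ is the size of the largest Jordan block at λ.

For λ = -1: rank(A + I) = 2, and the largest Jordan block has size 2 (the smallest k with rank((A + I)^k) = rank((A + I)^(k+1))).
For λ = 0: rank(A) = 2, and the largest Jordan block has size 1 (the smallest k with rank(A^k) = rank(A^(k+1))).

So m_A(x) = x(x + 1)^2.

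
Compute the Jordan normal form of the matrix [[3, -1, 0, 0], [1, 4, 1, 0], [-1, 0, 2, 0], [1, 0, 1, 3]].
The characteristic polynomial is det(xI - A) = (x - 3)^4, so the eigenvalues are 3 (algebraic multiplicity 4).

For λ = 3: rank(A - 3I) = 2, rank((A - 3I)^2) = 1, rank((A - 3I)^3) = 0. The eigenspace has dimension 4 - 2 = 2, so there are 2 Jordan blocks; the rank sequence gives block sizes [3, 1].

Assembling the blocks gives the Jordan form J above.

J = [[3, 1, 0, 0], [0, 3, 1, 0], [0, 0, 3, 0], [0, 0, 0, 3]]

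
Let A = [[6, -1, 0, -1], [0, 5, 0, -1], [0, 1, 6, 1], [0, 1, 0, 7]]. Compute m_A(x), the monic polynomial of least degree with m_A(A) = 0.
The characteristic polynomial factors as (x - 6)^4. The minimal polynomial is ∏(x - λ)^{k_λ} where k_λ is the size of the largest Jordan block at λ.

For λ = 6: rank(A - 6I) = 1, and the largest Jordan block has size 2 (the smallest k with rank((A - 6I)^k) = rank((A - 6I)^(k+1))).

So m_A(x) = (x - 6)^2.

m_A(x) = (x - 6)^2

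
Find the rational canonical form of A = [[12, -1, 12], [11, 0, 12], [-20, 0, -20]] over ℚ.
R = [[0, 0, 20], [1, 0, -11], [0, 1, -8]]

The invariant factors of A (the non-unit diagonal entries of the Smith normal form of xI - A over ℚ[x]) are (x - 1)(x + 4)(x + 5), each dividing the next. The characteristic polynomial is their product, (x - 1)(x + 4)(x + 5).

The rational canonical form is the block-diagonal matrix of companion matrices C(f_i):
R = [[0, 0, 20], [1, 0, -11], [0, 1, -8]].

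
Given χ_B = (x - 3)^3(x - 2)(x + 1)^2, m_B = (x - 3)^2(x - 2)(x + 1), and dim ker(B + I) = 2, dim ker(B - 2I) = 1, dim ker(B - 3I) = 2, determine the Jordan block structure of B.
λ = -1: algebraic multiplicity 2 (exponent in χ_B), largest block size 1 (exponent in m_B), 2 blocks (geometric multiplicity). These force block sizes [1, 1].
λ = 2: algebraic multiplicity 1 (exponent in χ_B), largest block size 1 (exponent in m_B), 1 block (geometric multiplicity). This forces block sizes [1].
λ = 3: algebraic multiplicity 3 (exponent in χ_B), largest block size 2 (exponent in m_B), 2 blocks (geometric multiplicity). These force block sizes [2, 1].

Jordan blocks: (-1, 1), (-1, 1), (2, 1), (3, 2), (3, 1)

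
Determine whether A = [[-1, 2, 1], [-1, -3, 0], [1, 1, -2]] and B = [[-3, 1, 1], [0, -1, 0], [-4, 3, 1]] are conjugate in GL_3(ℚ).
trace(A) = -6 but trace(B) = -3. The trace is a similarity invariant, so A and B are not similar.

No.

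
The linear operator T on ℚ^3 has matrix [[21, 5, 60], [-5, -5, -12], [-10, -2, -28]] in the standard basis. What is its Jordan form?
The characteristic polynomial is det(xI - A) = (x + 4)^3, so the eigenvalues are -4 (algebraic multiplicity 3).

For λ = -4: rank(A + 4I) = 1, rank((A + 4I)^2) = 0. The eigenspace has dimension 3 - 1 = 2, so there are 2 Jordan blocks; the rank sequence gives block sizes [2, 1].

Assembling the blocks gives the Jordan form J above.

J = [[-4, 1, 0], [0, -4, 0], [0, 0, -4]]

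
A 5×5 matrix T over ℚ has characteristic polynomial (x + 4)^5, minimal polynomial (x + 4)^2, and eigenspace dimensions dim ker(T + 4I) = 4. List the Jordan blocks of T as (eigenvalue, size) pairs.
Jordan blocks: (-4, 2), (-4, 1), (-4, 1), (-4, 1)

λ = -4: algebraic multiplicity 5 (exponent in χ_T), largest block size 2 (exponent in m_T), 4 blocks (geometric multiplicity). These force block sizes [2, 1, 1, 1].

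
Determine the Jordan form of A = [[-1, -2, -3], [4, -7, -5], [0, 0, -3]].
The characteristic polynomial is det(xI - A) = (x + 3)^2(x + 5), so the eigenvalues are -5 (algebraic multiplicity 1), -3 (algebraic multiplicity 2).

For λ = -5: algebraic multiplicity 1 gives one 1×1 block.

For λ = -3: rank(A + 3I) = 2, rank((A + 3I)^2) = 1. The eigenspace has dimension 3 - 2 = 1, so there is 1 Jordan block; the rank sequence gives block sizes [2].

Assembling the blocks gives the Jordan form J above.

J = [[-5, 0, 0], [0, -3, 1], [0, 0, -3]]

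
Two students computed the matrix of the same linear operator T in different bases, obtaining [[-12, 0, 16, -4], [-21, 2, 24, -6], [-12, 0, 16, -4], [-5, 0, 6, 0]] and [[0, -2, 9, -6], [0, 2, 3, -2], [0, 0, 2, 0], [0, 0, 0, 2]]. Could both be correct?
Two matrices over a field are similar if and only if they have the same invariant factors.

Both A and B have characteristic polynomial x(x - 2)^3 and minimal polynomial x(x - 2)^2. Computing further, both have invariant factors x - 2, x(x - 2)^2. Hence A and B are similar.

Yes.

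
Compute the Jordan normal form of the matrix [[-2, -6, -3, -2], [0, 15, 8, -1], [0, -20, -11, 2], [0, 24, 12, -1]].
The characteristic polynomial is det(xI - A) = (x - 5)(x + 1)^2(x + 2), so the eigenvalues are -2 (algebraic multiplicity 1), -1 (algebraic multiplicity 2), 5 (algebraic multiplicity 1).

For λ = -2: algebraic multiplicity 1 gives one 1×1 block.

For λ = -1: rank(A + I) = 3, rank((A + I)^2) = 2. The eigenspace has dimension 4 - 3 = 1, so there is 1 Jordan block; the rank sequence gives block sizes [2].

For λ = 5: algebraic multiplicity 1 gives one 1×1 block.

Assembling the blocks gives the Jordan form J above.

J = [[-2, 0, 0, 0], [0, -1, 1, 0], [0, 0, -1, 0], [0, 0, 0, 5]]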